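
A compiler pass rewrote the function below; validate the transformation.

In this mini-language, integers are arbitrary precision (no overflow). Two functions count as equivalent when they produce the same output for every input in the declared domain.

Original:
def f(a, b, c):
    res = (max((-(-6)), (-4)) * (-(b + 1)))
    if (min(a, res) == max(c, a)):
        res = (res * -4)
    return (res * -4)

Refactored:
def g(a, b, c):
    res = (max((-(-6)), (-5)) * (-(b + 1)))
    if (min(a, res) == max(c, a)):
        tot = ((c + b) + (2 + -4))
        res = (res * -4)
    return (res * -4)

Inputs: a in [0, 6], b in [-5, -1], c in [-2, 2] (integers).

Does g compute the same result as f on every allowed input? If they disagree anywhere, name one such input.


The suspicious edit (`4` became `5`) never changes the result for any input inside the declared domain.
One worked example (a=2, b=-1, c=-2) — f: res becomes 0; next (min(a, res) == max(c, a)) evaluates to false; next final value 0; g: res becomes 0; next (min(a, res) == max(c, a)) evaluates to false; next final value 0; agreement on 0.
Every one of the 175 inputs gives matching results.
verdict: equivalent


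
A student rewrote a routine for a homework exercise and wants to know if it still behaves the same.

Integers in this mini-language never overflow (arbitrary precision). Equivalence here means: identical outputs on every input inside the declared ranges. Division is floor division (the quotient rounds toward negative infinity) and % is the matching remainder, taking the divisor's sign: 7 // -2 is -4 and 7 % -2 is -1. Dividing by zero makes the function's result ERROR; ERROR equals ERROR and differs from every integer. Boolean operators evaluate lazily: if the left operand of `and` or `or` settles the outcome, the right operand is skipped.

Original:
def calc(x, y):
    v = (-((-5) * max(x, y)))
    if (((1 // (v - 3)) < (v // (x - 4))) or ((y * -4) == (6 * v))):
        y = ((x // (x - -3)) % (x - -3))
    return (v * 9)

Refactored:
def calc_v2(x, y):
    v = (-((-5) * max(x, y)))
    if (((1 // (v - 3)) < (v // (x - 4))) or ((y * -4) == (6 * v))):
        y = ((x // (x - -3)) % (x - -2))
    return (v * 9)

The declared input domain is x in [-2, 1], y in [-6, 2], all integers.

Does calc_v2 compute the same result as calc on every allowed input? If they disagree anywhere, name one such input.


Not equivalent: x=-2, y=-6 separates them (-90 vs ERROR).
calc: v = -10; (((1 // (v - 3)) < (v // (x - 4))) or ((y * -4) == (6 * v))) -> true; y = 0; return -90
calc_v2: v = -10; (((1 // (v - 3)) < (v // (x - 4))) or ((y * -4) == (6 * v))) -> true; division by zero -> ERROR
verdict: not equivalent; witness: x=-2, y=-6


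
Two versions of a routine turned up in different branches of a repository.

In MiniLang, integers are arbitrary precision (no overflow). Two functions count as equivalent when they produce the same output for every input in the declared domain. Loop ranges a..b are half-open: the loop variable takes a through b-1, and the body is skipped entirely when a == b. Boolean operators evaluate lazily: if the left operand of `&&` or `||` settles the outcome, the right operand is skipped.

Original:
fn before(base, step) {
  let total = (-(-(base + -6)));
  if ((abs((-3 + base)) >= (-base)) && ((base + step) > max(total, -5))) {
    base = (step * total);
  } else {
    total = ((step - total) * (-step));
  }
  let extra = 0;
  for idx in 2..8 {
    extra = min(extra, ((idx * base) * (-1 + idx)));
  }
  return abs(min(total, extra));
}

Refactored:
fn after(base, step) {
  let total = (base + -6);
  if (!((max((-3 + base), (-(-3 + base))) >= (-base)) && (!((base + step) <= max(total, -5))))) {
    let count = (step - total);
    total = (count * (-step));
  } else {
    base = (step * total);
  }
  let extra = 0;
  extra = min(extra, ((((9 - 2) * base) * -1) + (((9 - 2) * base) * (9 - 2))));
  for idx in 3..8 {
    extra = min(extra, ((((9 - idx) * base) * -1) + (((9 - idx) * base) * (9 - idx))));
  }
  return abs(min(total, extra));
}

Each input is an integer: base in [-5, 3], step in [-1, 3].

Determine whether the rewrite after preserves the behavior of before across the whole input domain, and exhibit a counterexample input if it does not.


Changes here: local variable names differ, statement counts differ, comparison usage differs, arithmetic usage differs, boolean connective usage differs, loop structure differs, min/max/abs usage differs, constant usage differs; the full 45-point sweep finds no disagreement.
verdict: equivalent


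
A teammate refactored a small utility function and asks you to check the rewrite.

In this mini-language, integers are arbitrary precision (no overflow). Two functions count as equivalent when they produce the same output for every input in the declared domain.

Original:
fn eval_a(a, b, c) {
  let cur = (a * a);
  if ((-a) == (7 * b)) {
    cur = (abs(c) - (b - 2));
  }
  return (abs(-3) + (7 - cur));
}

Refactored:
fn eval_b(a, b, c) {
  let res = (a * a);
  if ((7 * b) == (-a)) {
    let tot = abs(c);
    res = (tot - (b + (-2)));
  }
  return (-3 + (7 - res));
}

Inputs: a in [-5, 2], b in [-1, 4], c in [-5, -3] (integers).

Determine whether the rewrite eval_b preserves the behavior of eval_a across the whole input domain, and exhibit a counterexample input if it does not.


On input a=-5, b=-1, c=-5, eval_a returns -15 while eval_b returns -21.
verdict: not equivalent; witness: a=-5, b=-1, c=-5


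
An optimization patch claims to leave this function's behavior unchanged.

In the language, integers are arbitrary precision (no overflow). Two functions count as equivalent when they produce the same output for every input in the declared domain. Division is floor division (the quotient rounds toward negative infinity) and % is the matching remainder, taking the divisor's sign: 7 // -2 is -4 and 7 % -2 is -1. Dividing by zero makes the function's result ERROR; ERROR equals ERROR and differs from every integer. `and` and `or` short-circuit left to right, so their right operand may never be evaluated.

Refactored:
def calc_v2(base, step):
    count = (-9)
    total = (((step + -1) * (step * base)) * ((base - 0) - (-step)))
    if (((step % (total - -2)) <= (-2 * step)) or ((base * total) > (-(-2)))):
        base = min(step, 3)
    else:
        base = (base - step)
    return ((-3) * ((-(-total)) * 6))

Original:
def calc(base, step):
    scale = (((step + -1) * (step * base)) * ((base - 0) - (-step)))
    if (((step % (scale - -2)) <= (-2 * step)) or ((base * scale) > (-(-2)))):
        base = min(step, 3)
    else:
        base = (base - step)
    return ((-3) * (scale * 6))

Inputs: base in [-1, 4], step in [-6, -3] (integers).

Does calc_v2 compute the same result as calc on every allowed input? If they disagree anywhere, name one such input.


Equivalent — the differences include constant usage differs; and local variable names differ; and statement counts differ, yet no declared input distinguishes the two.
One worked example (base=-1, step=-5) — calc: scale becomes 180; next (((step % (scale - -2)) <= (-2 * step)) or ((base * scale) > (-(-2)))) evaluates to false; next base becomes 4; next final value -3240; calc_v2: count becomes -9; next total becomes 180; next (((step % (total - -2)) <= (-2 * step)) or ((base * total) > (-(-2)))) evaluates to false; next base becomes 4; next final value -3240; agreement on -3240.
Checked all 24 inputs in the declared domain: the outputs agree on every one.
verdict: equivalent


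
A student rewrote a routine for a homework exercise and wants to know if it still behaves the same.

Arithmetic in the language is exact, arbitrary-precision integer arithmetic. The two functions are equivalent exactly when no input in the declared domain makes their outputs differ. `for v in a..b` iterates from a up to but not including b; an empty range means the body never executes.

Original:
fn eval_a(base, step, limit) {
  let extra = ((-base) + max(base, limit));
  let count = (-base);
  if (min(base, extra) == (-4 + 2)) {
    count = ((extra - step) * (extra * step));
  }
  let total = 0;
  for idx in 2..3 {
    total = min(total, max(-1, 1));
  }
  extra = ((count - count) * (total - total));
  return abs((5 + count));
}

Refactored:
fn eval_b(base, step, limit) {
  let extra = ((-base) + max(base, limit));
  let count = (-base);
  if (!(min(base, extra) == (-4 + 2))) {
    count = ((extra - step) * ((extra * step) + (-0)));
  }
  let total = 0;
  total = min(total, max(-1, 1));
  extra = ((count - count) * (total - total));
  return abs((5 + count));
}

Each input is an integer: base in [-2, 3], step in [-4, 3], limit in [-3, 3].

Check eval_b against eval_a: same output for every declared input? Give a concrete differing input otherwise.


Take base=-2, step=-4, limit=-3.
eval_a: extra=0, then count=2, then (min(base, extra) == (-4 + 2)) is true, then count=0, then total=0, then (idx=2), then total=0, then extra=0, then returns 5
eval_b: extra=0, then count=2, then (!(min(base, extra) == (-4 + 2))) is false, then total=0, then total=0, then extra=0, then returns 7
5 and 7 differ, so these are not the same function on this domain.
verdict: not equivalent; witness: base=-2, step=-4, limit=-3


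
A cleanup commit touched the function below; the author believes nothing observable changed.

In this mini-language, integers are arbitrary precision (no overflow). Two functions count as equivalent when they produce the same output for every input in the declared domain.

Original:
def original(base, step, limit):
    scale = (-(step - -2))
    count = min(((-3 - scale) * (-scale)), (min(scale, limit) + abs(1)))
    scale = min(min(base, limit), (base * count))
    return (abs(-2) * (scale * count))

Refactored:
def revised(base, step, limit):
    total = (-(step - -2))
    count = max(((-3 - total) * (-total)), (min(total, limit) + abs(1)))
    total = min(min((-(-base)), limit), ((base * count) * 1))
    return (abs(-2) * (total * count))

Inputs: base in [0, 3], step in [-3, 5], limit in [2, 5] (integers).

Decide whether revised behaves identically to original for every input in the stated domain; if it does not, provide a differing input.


There is a counterexample at base=1, step=-3, limit=2: 4 on one side, 8 on the other.
original: scale becomes 1; next count becomes 2; next scale becomes 1; next final value 4
revised: total becomes 1; next count becomes 4; next total becomes 1; next final value 8
verdict: not equivalent; witness: base=1, step=-3, limit=2


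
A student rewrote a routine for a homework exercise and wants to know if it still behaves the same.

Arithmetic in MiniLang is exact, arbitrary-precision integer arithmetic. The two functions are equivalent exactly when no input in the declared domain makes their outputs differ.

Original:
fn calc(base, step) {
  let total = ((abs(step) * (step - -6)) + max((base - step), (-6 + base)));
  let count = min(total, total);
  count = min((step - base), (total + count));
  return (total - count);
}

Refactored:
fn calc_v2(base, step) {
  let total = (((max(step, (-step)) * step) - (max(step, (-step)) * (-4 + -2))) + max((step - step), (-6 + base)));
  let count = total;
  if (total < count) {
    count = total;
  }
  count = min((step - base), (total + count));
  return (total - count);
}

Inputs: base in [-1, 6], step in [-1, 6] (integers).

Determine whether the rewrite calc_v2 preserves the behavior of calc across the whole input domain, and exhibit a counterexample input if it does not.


base=-1, step=0 yields 1 from calc but 0 from calc_v2.
verdict: not equivalent; witness: base=-1, step=0


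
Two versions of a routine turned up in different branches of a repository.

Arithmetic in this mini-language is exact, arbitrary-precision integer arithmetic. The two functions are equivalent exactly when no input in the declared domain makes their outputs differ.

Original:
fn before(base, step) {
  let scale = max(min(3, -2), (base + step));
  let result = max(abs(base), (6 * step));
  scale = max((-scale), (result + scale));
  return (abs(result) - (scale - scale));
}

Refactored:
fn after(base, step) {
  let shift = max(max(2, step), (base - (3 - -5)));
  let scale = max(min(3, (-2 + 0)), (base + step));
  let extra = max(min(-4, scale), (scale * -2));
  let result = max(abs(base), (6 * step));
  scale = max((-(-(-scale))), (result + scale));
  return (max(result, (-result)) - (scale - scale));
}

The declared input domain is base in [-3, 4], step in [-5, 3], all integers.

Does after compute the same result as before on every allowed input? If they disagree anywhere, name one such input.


Equivalent — the differences include statement counts differ, local variable names differ, constant usage differs, min/max/abs usage differs, arithmetic usage differs, yet no declared input distinguishes the two.
One worked example (base=3, step=-4) — before: scale becomes -1; next result becomes 3; next scale becomes 2; next final value 3; after: shift becomes 2; next scale becomes -1; next extra becomes 2; next result becomes 3; next scale becomes 2; next final value 3; agreement on 3.
An exhaustive pass over the 72 declared inputs shows identical outputs.
verdict: equivalent


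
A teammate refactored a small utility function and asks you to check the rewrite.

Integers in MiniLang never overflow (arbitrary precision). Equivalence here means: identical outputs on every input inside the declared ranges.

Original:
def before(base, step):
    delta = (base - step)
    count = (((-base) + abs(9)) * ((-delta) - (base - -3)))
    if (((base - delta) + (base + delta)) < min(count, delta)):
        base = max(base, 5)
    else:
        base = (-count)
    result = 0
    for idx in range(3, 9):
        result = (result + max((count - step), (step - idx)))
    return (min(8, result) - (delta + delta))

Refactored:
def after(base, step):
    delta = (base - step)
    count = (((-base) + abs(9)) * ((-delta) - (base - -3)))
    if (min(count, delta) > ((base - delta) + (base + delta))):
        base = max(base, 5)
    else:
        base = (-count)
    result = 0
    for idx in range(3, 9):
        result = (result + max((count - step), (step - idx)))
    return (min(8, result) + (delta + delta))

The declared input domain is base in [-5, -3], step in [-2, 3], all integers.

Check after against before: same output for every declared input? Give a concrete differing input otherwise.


On input base=-5, step=-2, before returns 14 while after returns 2.
verdict: not equivalent; witness: base=-5, step=-2


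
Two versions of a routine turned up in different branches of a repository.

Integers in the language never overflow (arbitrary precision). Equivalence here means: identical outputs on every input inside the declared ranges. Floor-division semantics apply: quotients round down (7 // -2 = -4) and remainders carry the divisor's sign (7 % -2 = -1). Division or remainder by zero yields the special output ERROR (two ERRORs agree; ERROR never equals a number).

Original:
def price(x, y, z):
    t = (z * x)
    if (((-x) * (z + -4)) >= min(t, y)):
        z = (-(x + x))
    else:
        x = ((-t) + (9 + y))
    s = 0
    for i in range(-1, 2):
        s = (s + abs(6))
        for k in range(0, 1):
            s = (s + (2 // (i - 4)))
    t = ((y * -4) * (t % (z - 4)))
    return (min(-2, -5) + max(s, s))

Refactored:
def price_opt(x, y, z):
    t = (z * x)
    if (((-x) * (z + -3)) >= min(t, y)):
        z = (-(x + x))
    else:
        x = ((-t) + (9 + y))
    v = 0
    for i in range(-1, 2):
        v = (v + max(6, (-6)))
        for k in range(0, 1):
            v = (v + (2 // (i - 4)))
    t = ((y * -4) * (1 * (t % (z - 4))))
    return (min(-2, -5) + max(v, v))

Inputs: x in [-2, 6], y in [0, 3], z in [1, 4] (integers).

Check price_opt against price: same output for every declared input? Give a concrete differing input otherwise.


On input x=1, y=0, z=4, price returns 10 while price_opt returns ERROR.
verdict: not equivalent; witness: x=1, y=0, z=4


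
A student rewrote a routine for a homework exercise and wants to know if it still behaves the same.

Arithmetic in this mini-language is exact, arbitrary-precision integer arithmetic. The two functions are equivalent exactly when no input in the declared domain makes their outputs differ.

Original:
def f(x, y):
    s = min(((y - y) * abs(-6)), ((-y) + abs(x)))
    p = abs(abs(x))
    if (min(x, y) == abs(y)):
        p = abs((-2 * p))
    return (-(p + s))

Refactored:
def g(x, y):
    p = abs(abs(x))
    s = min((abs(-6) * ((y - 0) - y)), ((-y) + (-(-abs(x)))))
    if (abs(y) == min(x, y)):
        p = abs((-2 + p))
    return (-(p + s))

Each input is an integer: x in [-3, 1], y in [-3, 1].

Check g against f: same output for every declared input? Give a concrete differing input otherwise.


Evaluate both at x=0, y=0.
f: s becomes 0; next p becomes 0; next (min(x, y) == abs(y)) evaluates to true; next p becomes 0; next final value 0
g: p becomes 0; next s becomes 0; next (abs(y) == min(x, y)) evaluates to true; next p becomes 2; next final value -2
0 against -2: the behavior changed.
verdict: not equivalent; witness: x=0, y=0


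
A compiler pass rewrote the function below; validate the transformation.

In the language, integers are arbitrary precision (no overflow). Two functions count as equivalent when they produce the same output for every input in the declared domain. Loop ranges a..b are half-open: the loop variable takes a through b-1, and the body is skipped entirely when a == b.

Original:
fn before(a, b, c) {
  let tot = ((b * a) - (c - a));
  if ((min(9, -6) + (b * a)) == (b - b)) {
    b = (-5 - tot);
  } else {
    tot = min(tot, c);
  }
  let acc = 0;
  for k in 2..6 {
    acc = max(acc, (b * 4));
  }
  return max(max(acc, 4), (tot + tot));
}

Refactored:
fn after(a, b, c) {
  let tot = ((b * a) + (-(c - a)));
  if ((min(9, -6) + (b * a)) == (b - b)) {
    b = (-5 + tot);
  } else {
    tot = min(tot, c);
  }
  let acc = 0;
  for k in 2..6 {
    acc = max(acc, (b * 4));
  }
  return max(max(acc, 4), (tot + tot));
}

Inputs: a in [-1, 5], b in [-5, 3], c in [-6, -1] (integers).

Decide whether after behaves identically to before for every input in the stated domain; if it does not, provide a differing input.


There is a counterexample at a=2, b=3, c=-6: 28 on one side, 36 on the other.
before: tot becomes 14; next ((min(9, -6) + (b * a)) == (b - b)) evaluates to true; next b becomes -19; next acc becomes 0; next at k=2:; next acc becomes 0; next at k=3:; next acc becomes 0; next at k=4:; next acc becomes 0; next at k=5:; next acc becomes 0; next final value 28
after: tot becomes 14; next ((min(9, -6) + (b * a)) == (b - b)) evaluates to true; next b becomes 9; next acc becomes 0; next at k=2:; next acc becomes 36; next at k=3:; next acc becomes 36; next at k=4:; next acc becomes 36; next at k=5:; next acc becomes 36; next final value 36
verdict: not equivalent; witness: a=2, b=3, c=-6


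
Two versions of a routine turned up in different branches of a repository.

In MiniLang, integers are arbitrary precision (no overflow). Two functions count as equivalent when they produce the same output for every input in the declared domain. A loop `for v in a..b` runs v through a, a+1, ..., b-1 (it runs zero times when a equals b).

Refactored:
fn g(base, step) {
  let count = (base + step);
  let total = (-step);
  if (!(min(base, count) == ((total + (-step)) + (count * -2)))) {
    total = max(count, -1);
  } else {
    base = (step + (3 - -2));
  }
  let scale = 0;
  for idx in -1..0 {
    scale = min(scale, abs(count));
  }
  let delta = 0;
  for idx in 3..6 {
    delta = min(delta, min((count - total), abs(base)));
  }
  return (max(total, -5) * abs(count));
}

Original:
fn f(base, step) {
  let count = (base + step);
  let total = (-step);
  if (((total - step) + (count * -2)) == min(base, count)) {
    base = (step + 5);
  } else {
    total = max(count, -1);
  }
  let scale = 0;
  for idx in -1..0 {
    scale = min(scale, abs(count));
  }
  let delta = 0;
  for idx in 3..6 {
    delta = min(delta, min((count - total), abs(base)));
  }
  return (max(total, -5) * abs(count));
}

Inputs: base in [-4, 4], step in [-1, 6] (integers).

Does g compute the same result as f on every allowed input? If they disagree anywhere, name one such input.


Equivalent — the differences include arithmetic usage differs, constant usage differs, boolean connective usage differs, yet no declared input distinguishes the two.
Spot check at base=-1, step=5 — f: count = 4; total = -5; (((total - step) + (count * -2)) == min(base, count)) -> false; total = 4; scale = 0; [idx=-1]; scale = 0; delta = 0; [idx=3]; delta = 0; [idx=4]; delta = 0; [idx=5]; delta = 0; return 16. g: count = 4; total = -5; (!(min(base, count) == ((total + (-step)) + (count * -2)))) -> true; total = 4; scale = 0; [idx=-1]; scale = 0; delta = 0; [idx=3]; delta = 0; [idx=4]; delta = 0; [idx=5]; delta = 0; return 16. Both give 16.
Sweeping the whole domain (72 inputs) finds no disagreement.
verdict: equivalent


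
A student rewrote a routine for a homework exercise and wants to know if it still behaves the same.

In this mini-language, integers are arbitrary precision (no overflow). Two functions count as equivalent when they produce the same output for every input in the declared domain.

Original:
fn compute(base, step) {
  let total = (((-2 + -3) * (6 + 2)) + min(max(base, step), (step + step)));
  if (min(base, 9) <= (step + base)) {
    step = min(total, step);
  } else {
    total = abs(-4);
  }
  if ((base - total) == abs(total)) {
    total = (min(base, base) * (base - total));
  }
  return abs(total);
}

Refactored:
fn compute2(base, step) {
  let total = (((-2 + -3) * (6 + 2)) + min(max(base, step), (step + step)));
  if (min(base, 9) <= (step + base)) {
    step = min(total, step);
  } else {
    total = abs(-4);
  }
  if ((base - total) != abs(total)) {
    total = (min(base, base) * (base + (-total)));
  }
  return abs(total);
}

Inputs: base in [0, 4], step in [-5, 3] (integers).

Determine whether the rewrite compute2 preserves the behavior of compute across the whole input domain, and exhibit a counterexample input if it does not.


Input base=0, step=-5: 4 from compute versus 0 from compute2.
verdict: not equivalent; witness: base=0, step=-5


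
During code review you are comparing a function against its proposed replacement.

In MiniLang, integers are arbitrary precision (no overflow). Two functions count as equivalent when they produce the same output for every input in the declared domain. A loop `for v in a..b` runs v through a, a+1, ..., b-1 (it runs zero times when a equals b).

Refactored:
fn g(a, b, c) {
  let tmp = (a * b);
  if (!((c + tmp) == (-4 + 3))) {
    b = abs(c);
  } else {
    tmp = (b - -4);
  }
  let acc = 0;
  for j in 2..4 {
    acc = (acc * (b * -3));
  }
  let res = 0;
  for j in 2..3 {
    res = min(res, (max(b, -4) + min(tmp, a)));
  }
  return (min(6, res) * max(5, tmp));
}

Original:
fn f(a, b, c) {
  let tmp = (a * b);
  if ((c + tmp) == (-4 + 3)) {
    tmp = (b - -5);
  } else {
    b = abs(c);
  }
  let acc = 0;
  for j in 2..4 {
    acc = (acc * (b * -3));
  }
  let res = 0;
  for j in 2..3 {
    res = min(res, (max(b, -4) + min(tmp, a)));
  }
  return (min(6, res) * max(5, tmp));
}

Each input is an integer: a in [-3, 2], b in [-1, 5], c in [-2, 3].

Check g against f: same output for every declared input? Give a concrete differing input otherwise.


These are not equivalent — on a=-3, b=1, c=2 the outputs split (-12 vs -10).
f: tmp=-3, then ((c + tmp) == (-4 + 3)) is true, then tmp=6, then acc=0, then (j=2), then acc=0, then (j=3), then acc=0, then res=0, then (j=2), then res=-2, then returns -12
g: tmp=-3, then (!((c + tmp) == (-4 + 3))) is false, then tmp=5, then acc=0, then (j=2), then acc=0, then (j=3), then acc=0, then res=0, then (j=2), then res=-2, then returns -10
verdict: not equivalent; witness: a=-3, b=1, c=2


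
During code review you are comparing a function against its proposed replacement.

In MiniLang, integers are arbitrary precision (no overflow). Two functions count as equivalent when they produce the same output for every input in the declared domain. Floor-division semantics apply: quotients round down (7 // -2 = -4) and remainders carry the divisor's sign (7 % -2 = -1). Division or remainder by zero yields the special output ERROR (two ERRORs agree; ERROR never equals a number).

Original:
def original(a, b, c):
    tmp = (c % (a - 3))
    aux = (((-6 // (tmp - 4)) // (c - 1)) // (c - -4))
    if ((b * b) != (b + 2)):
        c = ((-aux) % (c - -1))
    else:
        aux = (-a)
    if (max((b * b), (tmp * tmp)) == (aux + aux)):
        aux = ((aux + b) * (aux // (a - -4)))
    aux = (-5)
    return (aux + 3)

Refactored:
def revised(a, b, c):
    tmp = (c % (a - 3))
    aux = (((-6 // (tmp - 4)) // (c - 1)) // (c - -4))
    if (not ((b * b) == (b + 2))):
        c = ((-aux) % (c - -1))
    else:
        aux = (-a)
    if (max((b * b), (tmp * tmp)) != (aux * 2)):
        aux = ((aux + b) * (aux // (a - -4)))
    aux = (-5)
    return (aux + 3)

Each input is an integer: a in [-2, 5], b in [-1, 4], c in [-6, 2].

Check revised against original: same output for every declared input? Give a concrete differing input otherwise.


There is a behavioral-looking edit here, yet the outcome never shifts on this domain.
Tracing a=1, b=2, c=-2: original: tmp becomes 0; next aux becomes -1; next ((b * b) != (b + 2)) evaluates to false; next aux becomes -1; next (max((b * b), (tmp * tmp)) == (aux + aux)) evaluates to false; next aux becomes -5; next final value -2 | revised: tmp becomes 0; next aux becomes -1; next (not ((b * b) == (b + 2))) evaluates to false; next aux becomes -1; next (max((b * b), (tmp * tmp)) != (aux * 2)) evaluates to true; next aux becomes -1; next aux becomes -5; next final value -2 — matching result -2.
Every one of the 432 inputs gives matching results.
verdict: equivalent


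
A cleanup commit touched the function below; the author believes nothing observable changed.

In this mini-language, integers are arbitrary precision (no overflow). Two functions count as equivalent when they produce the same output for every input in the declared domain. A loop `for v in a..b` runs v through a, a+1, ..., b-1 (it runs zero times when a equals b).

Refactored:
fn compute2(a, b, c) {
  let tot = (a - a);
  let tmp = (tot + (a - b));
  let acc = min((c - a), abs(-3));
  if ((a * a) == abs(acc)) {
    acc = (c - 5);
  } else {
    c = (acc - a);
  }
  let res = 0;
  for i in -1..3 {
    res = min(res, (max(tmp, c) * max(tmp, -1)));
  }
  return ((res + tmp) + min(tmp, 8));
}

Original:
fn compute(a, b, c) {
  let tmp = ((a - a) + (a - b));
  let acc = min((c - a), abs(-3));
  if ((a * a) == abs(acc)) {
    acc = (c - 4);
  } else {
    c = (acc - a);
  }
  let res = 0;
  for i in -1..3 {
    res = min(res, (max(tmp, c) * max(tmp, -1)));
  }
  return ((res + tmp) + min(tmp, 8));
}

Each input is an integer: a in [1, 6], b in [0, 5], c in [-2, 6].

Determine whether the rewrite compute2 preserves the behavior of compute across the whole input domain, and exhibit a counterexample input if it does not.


The suspicious edit (`4` became `5`) never changes the result for any input inside the declared domain.
As a probe, take a=6, b=5, c=3: compute runs tmp := 1 | acc := -3 | ((a * a) == abs(acc)): false | c := -9 | res := 0 | iter i=-1: | res := 0 | iter i=0: | res := 0 | iter i=1: | res := 0 | iter i=2: | res := 0 | result 2; compute2 runs tot := 0 | tmp := 1 | acc := -3 | ((a * a) == abs(acc)): false | c := -9 | res := 0 | iter i=-1: | res := 0 | iter i=0: | res := 0 | iter i=1: | res := 0 | iter i=2: | res := 0 | result 2; both end at 2.
Checked all 324 inputs in the declared domain: the outputs agree on every one.
verdict: equivalent


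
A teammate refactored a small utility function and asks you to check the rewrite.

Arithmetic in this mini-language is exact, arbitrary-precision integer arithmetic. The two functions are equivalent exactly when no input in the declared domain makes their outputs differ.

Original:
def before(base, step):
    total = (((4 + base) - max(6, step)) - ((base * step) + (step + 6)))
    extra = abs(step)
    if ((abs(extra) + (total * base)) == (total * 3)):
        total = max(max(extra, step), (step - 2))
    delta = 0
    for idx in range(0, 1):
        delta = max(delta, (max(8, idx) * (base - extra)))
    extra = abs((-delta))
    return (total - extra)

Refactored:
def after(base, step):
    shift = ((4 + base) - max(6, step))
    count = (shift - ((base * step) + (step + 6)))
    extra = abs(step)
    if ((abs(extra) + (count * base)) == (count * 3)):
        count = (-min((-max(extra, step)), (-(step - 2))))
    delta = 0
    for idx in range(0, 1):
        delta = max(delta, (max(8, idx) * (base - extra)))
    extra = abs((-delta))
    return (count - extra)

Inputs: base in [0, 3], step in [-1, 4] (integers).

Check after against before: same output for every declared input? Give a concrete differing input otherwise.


Although statement counts differ, and min/max/abs usage differs, and local variable names differ, 24/24 inputs agree.
verdict: equivalent


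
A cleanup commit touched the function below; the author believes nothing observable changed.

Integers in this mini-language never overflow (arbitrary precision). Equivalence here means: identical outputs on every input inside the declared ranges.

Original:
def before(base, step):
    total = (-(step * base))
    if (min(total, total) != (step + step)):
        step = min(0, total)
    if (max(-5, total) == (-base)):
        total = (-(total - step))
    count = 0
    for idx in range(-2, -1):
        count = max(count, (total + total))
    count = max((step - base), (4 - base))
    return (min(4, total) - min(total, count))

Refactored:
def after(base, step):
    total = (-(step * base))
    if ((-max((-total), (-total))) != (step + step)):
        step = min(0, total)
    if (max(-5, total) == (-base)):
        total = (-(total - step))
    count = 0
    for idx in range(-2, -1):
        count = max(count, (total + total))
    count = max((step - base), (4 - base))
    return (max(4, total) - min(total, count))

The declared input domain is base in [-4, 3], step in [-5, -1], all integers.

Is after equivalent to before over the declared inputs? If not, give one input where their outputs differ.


Not equivalent: base=-4, step=-5 separates them (0 vs 24).
before: total := -20 | (min(total, total) != (step + step)): true | step := -20 | (max(-5, total) == (-base)): false | count := 0 | iter idx=-2: | count := 0 | count := 8 | result 0
after: total := -20 | ((-max((-total), (-total))) != (step + step)): true | step := -20 | (max(-5, total) == (-base)): false | count := 0 | iter idx=-2: | count := 0 | count := 8 | result 24
verdict: not equivalent; witness: base=-4, step=-5


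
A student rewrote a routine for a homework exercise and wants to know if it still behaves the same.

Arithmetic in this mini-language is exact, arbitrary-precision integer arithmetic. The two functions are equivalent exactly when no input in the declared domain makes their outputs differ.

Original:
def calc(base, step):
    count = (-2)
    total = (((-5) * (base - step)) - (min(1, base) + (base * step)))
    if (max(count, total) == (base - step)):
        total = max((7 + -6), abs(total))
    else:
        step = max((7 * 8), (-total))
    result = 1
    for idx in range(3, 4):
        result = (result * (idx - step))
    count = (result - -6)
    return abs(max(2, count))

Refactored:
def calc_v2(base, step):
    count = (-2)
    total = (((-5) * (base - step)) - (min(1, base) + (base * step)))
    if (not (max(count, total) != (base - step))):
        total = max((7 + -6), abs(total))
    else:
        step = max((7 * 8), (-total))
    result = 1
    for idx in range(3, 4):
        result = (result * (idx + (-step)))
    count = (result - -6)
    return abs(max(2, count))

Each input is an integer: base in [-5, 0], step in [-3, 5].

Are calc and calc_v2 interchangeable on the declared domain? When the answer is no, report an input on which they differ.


Changes here: arithmetic usage differs; also comparison usage differs; also boolean connective usage differs; the full 54-point sweep finds no disagreement.
verdict: equivalent


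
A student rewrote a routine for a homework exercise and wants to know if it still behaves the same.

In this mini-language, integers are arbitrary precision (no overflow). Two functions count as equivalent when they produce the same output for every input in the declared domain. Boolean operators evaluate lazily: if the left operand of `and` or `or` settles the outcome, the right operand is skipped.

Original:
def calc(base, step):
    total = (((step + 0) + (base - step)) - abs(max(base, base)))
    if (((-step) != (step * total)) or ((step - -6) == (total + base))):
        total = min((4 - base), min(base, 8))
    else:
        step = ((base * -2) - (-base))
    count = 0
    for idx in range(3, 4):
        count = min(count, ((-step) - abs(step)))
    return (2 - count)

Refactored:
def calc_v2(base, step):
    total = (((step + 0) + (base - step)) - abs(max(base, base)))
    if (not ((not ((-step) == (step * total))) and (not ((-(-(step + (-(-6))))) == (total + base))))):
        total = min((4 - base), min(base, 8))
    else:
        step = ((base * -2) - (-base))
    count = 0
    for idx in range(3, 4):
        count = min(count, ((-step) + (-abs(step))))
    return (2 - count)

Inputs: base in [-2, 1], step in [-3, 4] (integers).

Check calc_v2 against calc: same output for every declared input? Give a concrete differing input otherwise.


Try base=-2, step=-3.
calc: total := -4 | (((-step) != (step * total)) or ((step - -6) == (total + base))): true | total := -2 | count := 0 | iter idx=3: | count := 0 | result 2
calc_v2: total := -4 | (not ((not ((-step) == (step * total))) and (not ((-(-(step + (-(-6))))) == (total + base))))): false | step := 2 | count := 0 | iter idx=3: | count := -4 | result 6
2 against 6: the behavior changed.
verdict: not equivalent; witness: base=-2, step=-3


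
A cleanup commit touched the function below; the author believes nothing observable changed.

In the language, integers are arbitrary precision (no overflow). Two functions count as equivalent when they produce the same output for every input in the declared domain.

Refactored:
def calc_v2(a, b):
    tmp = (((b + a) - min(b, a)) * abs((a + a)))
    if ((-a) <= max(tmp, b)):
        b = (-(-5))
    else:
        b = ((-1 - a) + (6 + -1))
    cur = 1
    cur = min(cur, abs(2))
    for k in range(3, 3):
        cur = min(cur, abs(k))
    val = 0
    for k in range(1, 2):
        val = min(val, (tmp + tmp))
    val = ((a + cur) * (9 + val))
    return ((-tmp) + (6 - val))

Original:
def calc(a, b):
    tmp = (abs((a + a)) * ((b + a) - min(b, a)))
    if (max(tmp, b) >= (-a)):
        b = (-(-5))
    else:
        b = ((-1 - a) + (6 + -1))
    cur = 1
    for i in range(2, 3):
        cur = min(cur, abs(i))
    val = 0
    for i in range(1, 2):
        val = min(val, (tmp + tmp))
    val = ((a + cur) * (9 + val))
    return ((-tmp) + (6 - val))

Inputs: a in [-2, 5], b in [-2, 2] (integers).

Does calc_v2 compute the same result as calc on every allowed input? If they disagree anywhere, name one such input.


Reading the diff, among the changes: constant usage differs; and statement counts differ; and min/max/abs usage differs; and comparison usage differs; and local variable names differ; and loop structure differs.
Tracing a=0, b=2: calc: tmp = 0; (max(tmp, b) >= (-a)) -> true; b = 5; cur = 1; [i=2]; cur = 1; val = 0; [i=1]; val = 0; val = 9; return -3 | calc_v2: tmp = 0; ((-a) <= max(tmp, b)) -> true; b = 5; cur = 1; cur = 1; the k loop: no iterations; val = 0; [k=1]; val = 0; val = 9; return -3 — matching result -3.
Sweeping the whole domain (40 inputs) finds no disagreement.
verdict: equivalent


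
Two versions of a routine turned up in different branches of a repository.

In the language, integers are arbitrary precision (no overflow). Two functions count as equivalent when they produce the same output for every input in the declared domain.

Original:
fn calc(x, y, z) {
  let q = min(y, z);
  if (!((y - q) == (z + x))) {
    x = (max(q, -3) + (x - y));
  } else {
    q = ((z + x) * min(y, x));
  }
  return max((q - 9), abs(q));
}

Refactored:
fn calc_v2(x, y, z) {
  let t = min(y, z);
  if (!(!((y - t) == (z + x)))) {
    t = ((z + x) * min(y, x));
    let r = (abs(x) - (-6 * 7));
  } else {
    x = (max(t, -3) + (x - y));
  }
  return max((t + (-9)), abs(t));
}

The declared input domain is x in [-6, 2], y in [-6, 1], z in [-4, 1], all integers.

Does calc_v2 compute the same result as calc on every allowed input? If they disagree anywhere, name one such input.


Behavior is preserved: although min/max/abs usage differs, and statement counts differ, and arithmetic usage differs, and local variable names differ, and boolean connective usage differs, and constant usage differs, the outputs never diverge.
Spot check at x=0, y=-6, z=-3 — calc: q=-6, then (!((y - q) == (z + x))) is true, then x=3, then returns 6. calc_v2: t=-6, then (!(!((y - t) == (z + x)))) is false, then x=3, then returns 6. Both give 6.
An exhaustive pass over the 432 declared inputs shows identical outputs.
verdict: equivalent


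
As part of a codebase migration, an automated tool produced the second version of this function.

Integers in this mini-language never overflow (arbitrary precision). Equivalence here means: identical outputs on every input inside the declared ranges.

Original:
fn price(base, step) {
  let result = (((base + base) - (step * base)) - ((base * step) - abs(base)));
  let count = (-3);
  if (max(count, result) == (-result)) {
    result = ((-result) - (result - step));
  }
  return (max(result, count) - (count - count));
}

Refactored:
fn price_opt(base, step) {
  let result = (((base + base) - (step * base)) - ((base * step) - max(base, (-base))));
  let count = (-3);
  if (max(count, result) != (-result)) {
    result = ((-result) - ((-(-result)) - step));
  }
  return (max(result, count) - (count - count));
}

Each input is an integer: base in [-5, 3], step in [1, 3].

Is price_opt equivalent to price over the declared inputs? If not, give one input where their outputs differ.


There is a counterexample at base=-5, step=1: 5 on one side, -3 on the other.
price: result := 5 | count := -3 | (max(count, result) == (-result)): false | result 5
price_opt: result := 5 | count := -3 | (max(count, result) != (-result)): true | result := -9 | result -3
verdict: not equivalent; witness: base=-5, step=1


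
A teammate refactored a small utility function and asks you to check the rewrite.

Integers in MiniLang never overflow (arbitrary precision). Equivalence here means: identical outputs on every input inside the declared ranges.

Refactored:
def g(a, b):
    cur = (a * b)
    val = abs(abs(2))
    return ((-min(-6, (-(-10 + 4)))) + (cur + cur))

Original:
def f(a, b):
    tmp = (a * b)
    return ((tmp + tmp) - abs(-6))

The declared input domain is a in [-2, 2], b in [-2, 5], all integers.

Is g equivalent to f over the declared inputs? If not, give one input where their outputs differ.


Not equivalent: a=-2, b=-2 separates them (2 vs 14).
f: tmp := 4 | result 2
g: cur := 4 | val := 2 | result 14
verdict: not equivalent; witness: a=-2, b=-2


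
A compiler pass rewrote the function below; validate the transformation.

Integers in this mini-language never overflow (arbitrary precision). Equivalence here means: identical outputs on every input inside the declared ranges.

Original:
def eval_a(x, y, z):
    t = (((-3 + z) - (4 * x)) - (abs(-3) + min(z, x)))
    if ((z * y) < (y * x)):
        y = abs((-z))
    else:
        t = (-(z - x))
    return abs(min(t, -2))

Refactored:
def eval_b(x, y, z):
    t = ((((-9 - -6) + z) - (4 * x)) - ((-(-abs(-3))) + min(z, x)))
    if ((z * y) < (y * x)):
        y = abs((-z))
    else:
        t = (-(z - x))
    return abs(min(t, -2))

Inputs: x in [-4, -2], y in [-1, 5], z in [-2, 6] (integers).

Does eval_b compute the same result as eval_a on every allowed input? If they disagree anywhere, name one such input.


The two versions differ — the changes include constant usage differs; also arithmetic usage differs.
One worked example (x=-4, y=1, z=1) — eval_a: t = 15; ((z * y) < (y * x)) -> false; t = -5; return 5; eval_b: t = 15; ((z * y) < (y * x)) -> false; t = -5; return 5; agreement on 5.
An exhaustive pass over the 189 declared inputs shows identical outputs.
verdict: equivalent
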